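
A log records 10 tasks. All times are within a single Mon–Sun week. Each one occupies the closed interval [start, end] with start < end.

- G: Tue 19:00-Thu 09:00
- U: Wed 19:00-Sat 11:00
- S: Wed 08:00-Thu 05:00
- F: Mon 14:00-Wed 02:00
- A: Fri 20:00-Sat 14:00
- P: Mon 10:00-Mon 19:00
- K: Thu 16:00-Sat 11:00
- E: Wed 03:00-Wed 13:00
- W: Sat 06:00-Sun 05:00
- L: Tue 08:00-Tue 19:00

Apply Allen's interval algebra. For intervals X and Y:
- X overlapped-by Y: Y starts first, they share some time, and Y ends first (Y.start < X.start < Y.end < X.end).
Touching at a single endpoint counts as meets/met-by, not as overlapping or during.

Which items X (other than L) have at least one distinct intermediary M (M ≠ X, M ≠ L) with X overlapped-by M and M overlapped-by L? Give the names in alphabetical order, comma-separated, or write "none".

Target L = [Tue 08:00, Tue 19:00].
Intermediaries M with M overlapped-by L: none.
Union: none.

none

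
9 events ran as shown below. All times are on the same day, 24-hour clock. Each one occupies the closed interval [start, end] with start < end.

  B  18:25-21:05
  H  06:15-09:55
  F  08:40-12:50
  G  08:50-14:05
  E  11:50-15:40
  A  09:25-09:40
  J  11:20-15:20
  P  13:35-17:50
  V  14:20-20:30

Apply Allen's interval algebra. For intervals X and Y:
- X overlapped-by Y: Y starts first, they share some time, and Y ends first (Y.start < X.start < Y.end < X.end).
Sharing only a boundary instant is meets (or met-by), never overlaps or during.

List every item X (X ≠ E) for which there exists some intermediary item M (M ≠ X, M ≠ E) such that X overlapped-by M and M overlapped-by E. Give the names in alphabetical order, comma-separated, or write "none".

B, V

Target E = [11:50, 15:40].
Intermediaries M with M overlapped-by E: P, V.
Via P — items with X overlapped-by P: V.
Via V — items with X overlapped-by V: B.
Union: B, V.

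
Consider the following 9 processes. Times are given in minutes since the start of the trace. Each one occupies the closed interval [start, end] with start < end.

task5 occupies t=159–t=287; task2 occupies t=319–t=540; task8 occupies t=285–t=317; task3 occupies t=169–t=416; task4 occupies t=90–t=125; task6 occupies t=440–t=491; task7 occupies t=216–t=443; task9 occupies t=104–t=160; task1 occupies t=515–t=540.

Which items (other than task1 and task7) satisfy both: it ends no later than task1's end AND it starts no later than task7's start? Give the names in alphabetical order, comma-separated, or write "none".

task3, task4, task5, task9

Conditions: its end is no later than task1's end (X.end <= t=540) AND its start is no later than task7's start (X.start <= t=216).
task2: end t=540 <= t=540? ✓; start t=319 <= t=216? ✗ → no.
task3: end t=416 <= t=540? ✓; start t=169 <= t=216? ✓ → yes.
task4: end t=125 <= t=540? ✓; start t=90 <= t=216? ✓ → yes.
task5: end t=287 <= t=540? ✓; start t=159 <= t=216? ✓ → yes.
task6: end t=491 <= t=540? ✓; start t=440 <= t=216? ✗ → no.
task8: end t=317 <= t=540? ✓; start t=285 <= t=216? ✗ → no.
task9: end t=160 <= t=540? ✓; start t=104 <= t=216? ✓ → yes.
Result: task3, task4, task5, task9.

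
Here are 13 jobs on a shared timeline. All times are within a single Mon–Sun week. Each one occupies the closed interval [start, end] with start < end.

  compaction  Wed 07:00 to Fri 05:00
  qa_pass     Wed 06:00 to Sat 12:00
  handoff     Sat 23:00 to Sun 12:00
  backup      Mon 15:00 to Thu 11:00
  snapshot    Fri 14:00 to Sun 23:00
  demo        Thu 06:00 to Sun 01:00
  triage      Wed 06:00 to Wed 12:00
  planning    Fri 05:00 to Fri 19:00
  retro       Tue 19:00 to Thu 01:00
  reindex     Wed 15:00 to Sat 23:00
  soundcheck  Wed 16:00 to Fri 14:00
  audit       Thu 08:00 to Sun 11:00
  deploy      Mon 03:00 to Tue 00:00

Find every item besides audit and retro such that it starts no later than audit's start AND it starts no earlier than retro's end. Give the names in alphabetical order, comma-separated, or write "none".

demo

Conditions: its start is no later than audit's start (X.start <= Thu 08:00) AND its start is no earlier than retro's end (X.start >= Thu 01:00).
backup: start Mon 15:00 <= Thu 08:00? ✓; start Mon 15:00 >= Thu 01:00? ✗ → no.
compaction: start Wed 07:00 <= Thu 08:00? ✓; start Wed 07:00 >= Thu 01:00? ✗ → no.
demo: start Thu 06:00 <= Thu 08:00? ✓; start Thu 06:00 >= Thu 01:00? ✓ → yes.
deploy: start Mon 03:00 <= Thu 08:00? ✓; start Mon 03:00 >= Thu 01:00? ✗ → no.
handoff: start Sat 23:00 <= Thu 08:00? ✗; start Sat 23:00 >= Thu 01:00? ✓ → no.
planning: start Fri 05:00 <= Thu 08:00? ✗; start Fri 05:00 >= Thu 01:00? ✓ → no.
qa_pass: start Wed 06:00 <= Thu 08:00? ✓; start Wed 06:00 >= Thu 01:00? ✗ → no.
reindex: start Wed 15:00 <= Thu 08:00? ✓; start Wed 15:00 >= Thu 01:00? ✗ → no.
snapshot: start Fri 14:00 <= Thu 08:00? ✗; start Fri 14:00 >= Thu 01:00? ✓ → no.
soundcheck: start Wed 16:00 <= Thu 08:00? ✓; start Wed 16:00 >= Thu 01:00? ✗ → no.
triage: start Wed 06:00 <= Thu 08:00? ✓; start Wed 06:00 >= Thu 01:00? ✗ → no.
Result: demo.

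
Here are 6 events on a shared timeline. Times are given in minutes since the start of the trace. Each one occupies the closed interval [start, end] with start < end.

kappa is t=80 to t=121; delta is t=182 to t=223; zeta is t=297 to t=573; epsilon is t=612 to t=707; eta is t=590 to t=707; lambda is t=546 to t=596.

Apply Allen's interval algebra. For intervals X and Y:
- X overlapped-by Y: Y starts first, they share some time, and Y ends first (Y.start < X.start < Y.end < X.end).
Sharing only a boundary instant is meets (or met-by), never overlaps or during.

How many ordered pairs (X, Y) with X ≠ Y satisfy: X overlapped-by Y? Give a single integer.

Checking all 30 ordered pairs for relation 'overlapped-by'; matching pairs in alphabetical order:
(eta, lambda): eta overlapped-by lambda ✓
(lambda, zeta): lambda overlapped-by zeta ✓
Count: 2.

2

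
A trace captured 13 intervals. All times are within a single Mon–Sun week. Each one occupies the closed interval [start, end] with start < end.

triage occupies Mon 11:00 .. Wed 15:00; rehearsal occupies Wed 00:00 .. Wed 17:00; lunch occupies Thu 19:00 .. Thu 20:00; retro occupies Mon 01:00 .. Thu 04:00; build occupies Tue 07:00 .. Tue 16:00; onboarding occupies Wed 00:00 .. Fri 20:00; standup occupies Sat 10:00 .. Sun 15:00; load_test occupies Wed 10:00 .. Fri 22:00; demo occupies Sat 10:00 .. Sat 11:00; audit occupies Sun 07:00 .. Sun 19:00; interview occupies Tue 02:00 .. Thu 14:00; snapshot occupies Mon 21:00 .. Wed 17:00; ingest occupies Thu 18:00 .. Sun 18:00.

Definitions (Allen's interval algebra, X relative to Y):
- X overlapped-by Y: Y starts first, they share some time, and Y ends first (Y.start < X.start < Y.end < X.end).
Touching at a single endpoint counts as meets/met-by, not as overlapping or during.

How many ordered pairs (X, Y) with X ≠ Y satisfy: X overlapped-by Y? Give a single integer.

19

Checking all 156 ordered pairs for relation 'overlapped-by'; matching pairs in alphabetical order:
(audit, ingest): audit overlapped-by ingest ✓
(audit, standup): audit overlapped-by standup ✓
(ingest, load_test): ingest overlapped-by load_test ✓
(ingest, onboarding): ingest overlapped-by onboarding ✓
(interview, retro): interview overlapped-by retro ✓
(interview, snapshot): interview overlapped-by snapshot ✓
(interview, triage): interview overlapped-by triage ✓
(load_test, interview): load_test overlapped-by interview ✓
(load_test, onboarding): load_test overlapped-by onboarding ✓
(load_test, rehearsal): load_test overlapped-by rehearsal ✓
(load_test, retro): load_test overlapped-by retro ✓
(load_test, snapshot): load_test overlapped-by snapshot ✓
(load_test, triage): load_test overlapped-by triage ✓
(onboarding, interview): onboarding overlapped-by interview ✓
(onboarding, retro): onboarding overlapped-by retro ✓
(onboarding, snapshot): onboarding overlapped-by snapshot ✓
(onboarding, triage): onboarding overlapped-by triage ✓
(rehearsal, triage): rehearsal overlapped-by triage ✓
(snapshot, triage): snapshot overlapped-by triage ✓
Count: 19.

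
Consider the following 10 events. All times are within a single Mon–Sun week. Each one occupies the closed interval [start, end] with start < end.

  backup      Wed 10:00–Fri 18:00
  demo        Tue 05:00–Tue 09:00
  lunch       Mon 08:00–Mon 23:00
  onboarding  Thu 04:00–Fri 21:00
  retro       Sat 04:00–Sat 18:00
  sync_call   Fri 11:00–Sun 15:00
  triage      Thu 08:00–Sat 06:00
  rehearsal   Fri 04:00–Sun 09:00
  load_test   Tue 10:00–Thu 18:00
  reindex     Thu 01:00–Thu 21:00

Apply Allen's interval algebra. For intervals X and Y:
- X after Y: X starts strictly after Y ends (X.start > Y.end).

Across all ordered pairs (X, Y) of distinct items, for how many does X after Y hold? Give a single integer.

25

Checking all 90 ordered pairs for relation 'after'; matching pairs in alphabetical order:
(backup, demo): backup after demo ✓
(backup, lunch): backup after lunch ✓
(demo, lunch): demo after lunch ✓
(load_test, demo): load_test after demo ✓
(load_test, lunch): load_test after lunch ✓
(onboarding, demo): onboarding after demo ✓
(onboarding, lunch): onboarding after lunch ✓
(rehearsal, demo): rehearsal after demo ✓
(rehearsal, load_test): rehearsal after load_test ✓
(rehearsal, lunch): rehearsal after lunch ✓
(rehearsal, reindex): rehearsal after reindex ✓
(reindex, demo): reindex after demo ✓
(reindex, lunch): reindex after lunch ✓
(retro, backup): retro after backup ✓
(retro, demo): retro after demo ✓
(retro, load_test): retro after load_test ✓
(retro, lunch): retro after lunch ✓
(retro, onboarding): retro after onboarding ✓
(retro, reindex): retro after reindex ✓
(sync_call, demo): sync_call after demo ✓
(sync_call, load_test): sync_call after load_test ✓
(sync_call, lunch): sync_call after lunch ✓
(sync_call, reindex): sync_call after reindex ✓
(triage, demo): triage after demo ✓
... plus 1 further pairs not listed.
Count: 25.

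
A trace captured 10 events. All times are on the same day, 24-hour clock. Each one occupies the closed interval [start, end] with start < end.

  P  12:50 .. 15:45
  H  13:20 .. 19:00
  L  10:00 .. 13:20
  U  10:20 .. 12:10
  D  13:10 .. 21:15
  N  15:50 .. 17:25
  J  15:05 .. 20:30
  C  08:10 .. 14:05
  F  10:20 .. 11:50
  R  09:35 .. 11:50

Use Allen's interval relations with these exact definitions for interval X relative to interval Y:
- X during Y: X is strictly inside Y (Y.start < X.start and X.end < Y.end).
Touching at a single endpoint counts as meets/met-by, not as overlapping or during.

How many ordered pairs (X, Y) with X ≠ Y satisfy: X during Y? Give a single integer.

11

Checking all 90 ordered pairs for relation 'during'; matching pairs in alphabetical order:
(F, C): F during C ✓
(F, L): F during L ✓
(H, D): H during D ✓
(J, D): J during D ✓
(L, C): L during C ✓
(N, D): N during D ✓
(N, H): N during H ✓
(N, J): N during J ✓
(R, C): R during C ✓
(U, C): U during C ✓
(U, L): U during L ✓
Count: 11.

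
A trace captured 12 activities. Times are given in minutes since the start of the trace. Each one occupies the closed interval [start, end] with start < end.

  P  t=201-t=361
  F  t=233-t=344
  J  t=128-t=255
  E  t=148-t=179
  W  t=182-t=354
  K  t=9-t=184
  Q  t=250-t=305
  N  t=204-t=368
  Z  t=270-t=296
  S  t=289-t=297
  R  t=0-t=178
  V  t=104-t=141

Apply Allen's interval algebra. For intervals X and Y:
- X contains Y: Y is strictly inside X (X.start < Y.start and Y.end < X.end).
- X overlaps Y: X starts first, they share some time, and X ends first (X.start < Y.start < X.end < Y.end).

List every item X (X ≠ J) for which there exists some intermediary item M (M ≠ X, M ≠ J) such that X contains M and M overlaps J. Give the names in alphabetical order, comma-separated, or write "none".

Target J = [t=128, t=255].
Intermediaries M with M overlaps J: K, R, V.
Via K — items with X contains K: none.
Via R — items with X contains R: none.
Via V — items with X contains V: K, R.
Union: K, R.

K, R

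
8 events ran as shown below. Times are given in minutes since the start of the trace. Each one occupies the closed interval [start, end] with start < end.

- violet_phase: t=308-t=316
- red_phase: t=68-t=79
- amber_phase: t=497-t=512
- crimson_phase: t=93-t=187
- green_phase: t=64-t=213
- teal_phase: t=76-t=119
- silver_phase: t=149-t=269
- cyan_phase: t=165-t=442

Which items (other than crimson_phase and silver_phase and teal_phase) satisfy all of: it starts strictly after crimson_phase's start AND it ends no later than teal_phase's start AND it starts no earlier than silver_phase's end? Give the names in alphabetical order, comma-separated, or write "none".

none

Conditions: its start is strictly after crimson_phase's start (X.start > t=93) AND its end is no later than teal_phase's start (X.end <= t=76) AND its start is no earlier than silver_phase's end (X.start >= t=269).
amber_phase: start t=497 > t=93? ✓; end t=512 <= t=76? ✗; start t=497 >= t=269? ✓ → no.
cyan_phase: start t=165 > t=93? ✓; end t=442 <= t=76? ✗; start t=165 >= t=269? ✗ → no.
green_phase: start t=64 > t=93? ✗; end t=213 <= t=76? ✗; start t=64 >= t=269? ✗ → no.
red_phase: start t=68 > t=93? ✗; end t=79 <= t=76? ✗; start t=68 >= t=269? ✗ → no.
violet_phase: start t=308 > t=93? ✓; end t=316 <= t=76? ✗; start t=308 >= t=269? ✓ → no.
Result: none.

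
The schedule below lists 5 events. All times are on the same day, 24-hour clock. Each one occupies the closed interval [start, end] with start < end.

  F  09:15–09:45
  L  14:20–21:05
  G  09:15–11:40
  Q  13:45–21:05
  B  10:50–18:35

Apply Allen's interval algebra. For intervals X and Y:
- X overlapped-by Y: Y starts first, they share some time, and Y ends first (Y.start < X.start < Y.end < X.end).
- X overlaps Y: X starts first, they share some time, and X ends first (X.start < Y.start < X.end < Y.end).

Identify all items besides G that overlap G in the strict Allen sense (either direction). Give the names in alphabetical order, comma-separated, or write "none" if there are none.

B

Target G = [09:15, 11:40].
B [10:50, 18:35] → overlapped-by → yes.
F [09:15, 09:45] → starts → no.
L [14:20, 21:05] → after → no.
Q [13:45, 21:05] → after → no.
Result: B.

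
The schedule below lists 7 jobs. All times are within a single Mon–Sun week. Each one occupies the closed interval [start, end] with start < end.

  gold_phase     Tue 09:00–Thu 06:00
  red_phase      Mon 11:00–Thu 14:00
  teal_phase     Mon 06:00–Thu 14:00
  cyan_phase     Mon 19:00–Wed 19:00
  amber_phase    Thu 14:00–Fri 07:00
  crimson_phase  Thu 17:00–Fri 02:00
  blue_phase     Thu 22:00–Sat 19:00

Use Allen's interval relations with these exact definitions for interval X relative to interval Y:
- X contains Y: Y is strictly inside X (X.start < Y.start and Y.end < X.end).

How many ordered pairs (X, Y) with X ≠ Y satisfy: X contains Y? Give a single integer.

Checking all 42 ordered pairs for relation 'contains'; matching pairs in alphabetical order:
(amber_phase, crimson_phase): amber_phase contains crimson_phase ✓
(red_phase, cyan_phase): red_phase contains cyan_phase ✓
(red_phase, gold_phase): red_phase contains gold_phase ✓
(teal_phase, cyan_phase): teal_phase contains cyan_phase ✓
(teal_phase, gold_phase): teal_phase contains gold_phase ✓
Count: 5.

5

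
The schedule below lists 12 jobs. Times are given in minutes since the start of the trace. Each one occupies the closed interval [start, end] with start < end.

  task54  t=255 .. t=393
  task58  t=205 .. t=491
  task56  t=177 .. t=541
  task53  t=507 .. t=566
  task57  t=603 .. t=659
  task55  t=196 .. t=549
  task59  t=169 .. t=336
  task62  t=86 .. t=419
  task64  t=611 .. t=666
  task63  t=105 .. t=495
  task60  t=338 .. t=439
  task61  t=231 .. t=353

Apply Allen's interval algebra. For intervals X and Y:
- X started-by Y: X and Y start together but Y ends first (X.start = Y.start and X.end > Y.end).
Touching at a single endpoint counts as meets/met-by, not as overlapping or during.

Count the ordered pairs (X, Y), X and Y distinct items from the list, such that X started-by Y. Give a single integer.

Checking all 132 ordered pairs for relation 'started-by'; matching pairs in alphabetical order:
No pair satisfies it.
Count: 0.

0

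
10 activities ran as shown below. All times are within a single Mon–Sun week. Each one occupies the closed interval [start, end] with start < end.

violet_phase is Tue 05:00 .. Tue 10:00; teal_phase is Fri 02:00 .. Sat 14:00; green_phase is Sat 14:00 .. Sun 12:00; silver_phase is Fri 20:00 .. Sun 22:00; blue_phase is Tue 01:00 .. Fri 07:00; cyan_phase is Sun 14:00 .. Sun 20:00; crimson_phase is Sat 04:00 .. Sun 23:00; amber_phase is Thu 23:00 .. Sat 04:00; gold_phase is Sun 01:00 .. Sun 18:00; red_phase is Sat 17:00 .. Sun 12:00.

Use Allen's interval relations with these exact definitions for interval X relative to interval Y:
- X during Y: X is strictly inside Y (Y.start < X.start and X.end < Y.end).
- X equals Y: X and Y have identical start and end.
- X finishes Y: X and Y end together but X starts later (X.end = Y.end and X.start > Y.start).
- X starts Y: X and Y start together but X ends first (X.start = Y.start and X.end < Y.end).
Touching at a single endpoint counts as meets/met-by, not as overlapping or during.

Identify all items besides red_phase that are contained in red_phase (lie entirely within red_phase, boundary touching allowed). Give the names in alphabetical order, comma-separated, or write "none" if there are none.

Target red_phase = [Sat 17:00, Sun 12:00].
amber_phase [Thu 23:00, Sat 04:00] → before → no.
blue_phase [Tue 01:00, Fri 07:00] → before → no.
crimson_phase [Sat 04:00, Sun 23:00] → contains → no.
cyan_phase [Sun 14:00, Sun 20:00] → after → no.
gold_phase [Sun 01:00, Sun 18:00] → overlapped-by → no.
green_phase [Sat 14:00, Sun 12:00] → finished-by → no.
silver_phase [Fri 20:00, Sun 22:00] → contains → no.
teal_phase [Fri 02:00, Sat 14:00] → before → no.
violet_phase [Tue 05:00, Tue 10:00] → before → no.
Result: none.

none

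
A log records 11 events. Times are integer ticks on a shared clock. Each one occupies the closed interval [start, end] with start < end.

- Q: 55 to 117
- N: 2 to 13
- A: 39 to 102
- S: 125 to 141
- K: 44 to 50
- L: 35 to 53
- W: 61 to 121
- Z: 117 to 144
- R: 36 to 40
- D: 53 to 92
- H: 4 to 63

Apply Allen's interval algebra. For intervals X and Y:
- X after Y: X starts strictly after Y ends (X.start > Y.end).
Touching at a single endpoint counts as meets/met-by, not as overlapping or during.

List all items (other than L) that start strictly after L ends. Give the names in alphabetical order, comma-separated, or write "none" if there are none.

Target L = [35, 53].
A [39, 102] → overlapped-by → no.
D [53, 92] → met-by → no.
H [4, 63] → contains → no.
K [44, 50] → during → no.
N [2, 13] → before → no.
Q [55, 117] → after → yes.
R [36, 40] → during → no.
S [125, 141] → after → yes.
W [61, 121] → after → yes.
Z [117, 144] → after → yes.
Result: Q, S, W, Z.

Q, S, W, Z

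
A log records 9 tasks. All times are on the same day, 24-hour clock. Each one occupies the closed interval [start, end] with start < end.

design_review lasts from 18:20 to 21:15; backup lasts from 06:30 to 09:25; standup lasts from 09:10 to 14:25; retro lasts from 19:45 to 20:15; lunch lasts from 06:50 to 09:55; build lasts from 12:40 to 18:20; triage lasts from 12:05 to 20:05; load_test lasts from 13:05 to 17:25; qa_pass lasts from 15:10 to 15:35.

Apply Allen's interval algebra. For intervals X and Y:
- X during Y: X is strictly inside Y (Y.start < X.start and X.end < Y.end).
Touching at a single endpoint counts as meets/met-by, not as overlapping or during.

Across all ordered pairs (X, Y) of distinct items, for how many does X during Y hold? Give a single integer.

Checking all 72 ordered pairs for relation 'during'; matching pairs in alphabetical order:
(build, triage): build during triage ✓
(load_test, build): load_test during build ✓
(load_test, triage): load_test during triage ✓
(qa_pass, build): qa_pass during build ✓
(qa_pass, load_test): qa_pass during load_test ✓
(qa_pass, triage): qa_pass during triage ✓
(retro, design_review): retro during design_review ✓
Count: 7.

7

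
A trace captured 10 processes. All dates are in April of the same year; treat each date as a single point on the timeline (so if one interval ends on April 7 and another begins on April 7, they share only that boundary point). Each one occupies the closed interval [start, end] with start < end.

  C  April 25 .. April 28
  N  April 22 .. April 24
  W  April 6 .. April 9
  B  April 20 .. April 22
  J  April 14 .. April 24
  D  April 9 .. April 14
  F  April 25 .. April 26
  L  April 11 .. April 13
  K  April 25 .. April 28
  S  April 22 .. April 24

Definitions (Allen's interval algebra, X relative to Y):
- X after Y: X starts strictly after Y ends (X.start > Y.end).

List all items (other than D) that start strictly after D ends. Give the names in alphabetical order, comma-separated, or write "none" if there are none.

Target D = [April 9, April 14].
B [April 20, April 22] → after → yes.
C [April 25, April 28] → after → yes.
F [April 25, April 26] → after → yes.
J [April 14, April 24] → met-by → no.
K [April 25, April 28] → after → yes.
L [April 11, April 13] → during → no.
N [April 22, April 24] → after → yes.
S [April 22, April 24] → after → yes.
W [April 6, April 9] → meets → no.
Result: B, C, F, K, N, S.

B, C, F, K, N, S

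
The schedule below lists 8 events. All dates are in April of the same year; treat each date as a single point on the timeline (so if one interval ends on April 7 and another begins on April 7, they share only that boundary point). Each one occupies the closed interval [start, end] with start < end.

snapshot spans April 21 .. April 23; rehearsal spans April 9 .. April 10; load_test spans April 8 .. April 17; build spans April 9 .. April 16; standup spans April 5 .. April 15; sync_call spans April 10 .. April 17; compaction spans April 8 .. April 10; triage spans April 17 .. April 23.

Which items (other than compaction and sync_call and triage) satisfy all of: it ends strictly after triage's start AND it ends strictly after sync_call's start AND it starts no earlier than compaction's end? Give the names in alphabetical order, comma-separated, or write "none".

Conditions: its end is strictly after triage's start (X.end > April 17) AND its end is strictly after sync_call's start (X.end > April 10) AND its start is no earlier than compaction's end (X.start >= April 10).
build: end April 16 > April 17? ✗; end April 16 > April 10? ✓; start April 9 >= April 10? ✗ → no.
load_test: end April 17 > April 17? ✗; end April 17 > April 10? ✓; start April 8 >= April 10? ✗ → no.
rehearsal: end April 10 > April 17? ✗; end April 10 > April 10? ✗; start April 9 >= April 10? ✗ → no.
snapshot: end April 23 > April 17? ✓; end April 23 > April 10? ✓; start April 21 >= April 10? ✓ → yes.
standup: end April 15 > April 17? ✗; end April 15 > April 10? ✓; start April 5 >= April 10? ✗ → no.
Result: snapshot.

snapshot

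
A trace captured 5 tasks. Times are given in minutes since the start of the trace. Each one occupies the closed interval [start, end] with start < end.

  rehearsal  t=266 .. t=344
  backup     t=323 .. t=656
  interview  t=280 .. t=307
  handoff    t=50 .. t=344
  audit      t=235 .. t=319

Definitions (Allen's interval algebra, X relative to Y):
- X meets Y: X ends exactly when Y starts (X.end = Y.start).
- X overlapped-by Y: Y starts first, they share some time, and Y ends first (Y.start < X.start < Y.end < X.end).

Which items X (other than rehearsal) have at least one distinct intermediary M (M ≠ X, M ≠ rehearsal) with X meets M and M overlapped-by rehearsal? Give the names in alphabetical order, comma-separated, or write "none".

Target rehearsal = [t=266, t=344].
Intermediaries M with M overlapped-by rehearsal: backup.
Via backup — items with X meets backup: none.
Union: none.

none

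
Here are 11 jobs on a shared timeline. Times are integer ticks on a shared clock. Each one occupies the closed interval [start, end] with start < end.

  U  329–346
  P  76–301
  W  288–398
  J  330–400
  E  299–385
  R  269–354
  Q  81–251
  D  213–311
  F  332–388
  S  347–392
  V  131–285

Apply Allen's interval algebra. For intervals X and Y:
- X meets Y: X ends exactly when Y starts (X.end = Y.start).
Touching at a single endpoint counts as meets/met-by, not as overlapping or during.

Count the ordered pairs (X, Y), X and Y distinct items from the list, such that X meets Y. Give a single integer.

0

Checking all 110 ordered pairs for relation 'meets'; matching pairs in alphabetical order:
No pair satisfies it.
Count: 0.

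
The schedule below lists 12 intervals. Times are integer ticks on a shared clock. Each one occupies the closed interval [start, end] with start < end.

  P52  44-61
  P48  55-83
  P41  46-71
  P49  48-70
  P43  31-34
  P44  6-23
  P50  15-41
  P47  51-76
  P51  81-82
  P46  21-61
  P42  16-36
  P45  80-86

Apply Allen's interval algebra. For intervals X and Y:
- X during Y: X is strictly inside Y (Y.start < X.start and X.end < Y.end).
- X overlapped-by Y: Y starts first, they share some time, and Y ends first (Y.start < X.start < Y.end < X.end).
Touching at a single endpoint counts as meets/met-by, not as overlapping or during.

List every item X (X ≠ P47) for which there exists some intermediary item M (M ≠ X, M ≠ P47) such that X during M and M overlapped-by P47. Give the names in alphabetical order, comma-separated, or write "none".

Target P47 = [51, 76].
Intermediaries M with M overlapped-by P47: P48.
Via P48 — items with X during P48: P51.
Union: P51.

P51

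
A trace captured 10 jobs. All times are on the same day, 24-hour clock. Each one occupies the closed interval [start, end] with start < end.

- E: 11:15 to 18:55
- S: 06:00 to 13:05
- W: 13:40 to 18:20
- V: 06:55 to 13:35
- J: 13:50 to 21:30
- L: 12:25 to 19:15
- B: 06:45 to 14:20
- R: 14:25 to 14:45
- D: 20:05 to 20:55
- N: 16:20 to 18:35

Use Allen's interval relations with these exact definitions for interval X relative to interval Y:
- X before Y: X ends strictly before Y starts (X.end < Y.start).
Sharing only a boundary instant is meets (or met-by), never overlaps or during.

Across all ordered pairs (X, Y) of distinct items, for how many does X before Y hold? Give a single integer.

19

Checking all 90 ordered pairs for relation 'before'; matching pairs in alphabetical order:
(B, D): B before D ✓
(B, N): B before N ✓
(B, R): B before R ✓
(E, D): E before D ✓
(L, D): L before D ✓
(N, D): N before D ✓
(R, D): R before D ✓
(R, N): R before N ✓
(S, D): S before D ✓
(S, J): S before J ✓
(S, N): S before N ✓
(S, R): S before R ✓
(S, W): S before W ✓
(V, D): V before D ✓
(V, J): V before J ✓
(V, N): V before N ✓
(V, R): V before R ✓
(V, W): V before W ✓
(W, D): W before D ✓
Count: 19.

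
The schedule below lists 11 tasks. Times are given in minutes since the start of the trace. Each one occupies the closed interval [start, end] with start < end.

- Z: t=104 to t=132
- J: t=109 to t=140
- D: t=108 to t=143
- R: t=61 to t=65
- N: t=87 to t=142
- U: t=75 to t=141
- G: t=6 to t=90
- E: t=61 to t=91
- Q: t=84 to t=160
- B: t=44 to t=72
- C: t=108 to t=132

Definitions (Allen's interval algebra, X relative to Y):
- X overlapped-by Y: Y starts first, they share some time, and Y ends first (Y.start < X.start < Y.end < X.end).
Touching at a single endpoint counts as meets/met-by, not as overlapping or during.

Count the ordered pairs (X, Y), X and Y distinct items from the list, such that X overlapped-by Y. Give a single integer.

15

Checking all 110 ordered pairs for relation 'overlapped-by'; matching pairs in alphabetical order:
(D, N): D overlapped-by N ✓
(D, U): D overlapped-by U ✓
(D, Z): D overlapped-by Z ✓
(E, B): E overlapped-by B ✓
(E, G): E overlapped-by G ✓
(J, C): J overlapped-by C ✓
(J, Z): J overlapped-by Z ✓
(N, E): N overlapped-by E ✓
(N, G): N overlapped-by G ✓
(N, U): N overlapped-by U ✓
(Q, E): Q overlapped-by E ✓
(Q, G): Q overlapped-by G ✓
(Q, U): Q overlapped-by U ✓
(U, E): U overlapped-by E ✓
(U, G): U overlapped-by G ✓
Count: 15.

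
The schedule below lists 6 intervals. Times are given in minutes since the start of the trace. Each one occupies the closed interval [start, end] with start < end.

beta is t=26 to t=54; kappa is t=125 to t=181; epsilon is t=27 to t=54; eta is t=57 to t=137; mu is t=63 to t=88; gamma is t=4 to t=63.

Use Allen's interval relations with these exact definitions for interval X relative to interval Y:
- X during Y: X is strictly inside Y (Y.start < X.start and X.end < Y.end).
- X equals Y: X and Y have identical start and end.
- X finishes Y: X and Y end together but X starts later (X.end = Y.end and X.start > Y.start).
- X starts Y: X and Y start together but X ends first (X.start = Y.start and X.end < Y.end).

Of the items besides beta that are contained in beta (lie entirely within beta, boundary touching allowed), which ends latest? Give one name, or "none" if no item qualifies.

epsilon

Target beta = [t=26, t=54].
epsilon [t=27, t=54] → finishes → candidate.
eta [t=57, t=137] → after → excluded.
gamma [t=4, t=63] → contains → excluded.
kappa [t=125, t=181] → after → excluded.
mu [t=63, t=88] → after → excluded.
Among candidates, latest end is t=54 → epsilon.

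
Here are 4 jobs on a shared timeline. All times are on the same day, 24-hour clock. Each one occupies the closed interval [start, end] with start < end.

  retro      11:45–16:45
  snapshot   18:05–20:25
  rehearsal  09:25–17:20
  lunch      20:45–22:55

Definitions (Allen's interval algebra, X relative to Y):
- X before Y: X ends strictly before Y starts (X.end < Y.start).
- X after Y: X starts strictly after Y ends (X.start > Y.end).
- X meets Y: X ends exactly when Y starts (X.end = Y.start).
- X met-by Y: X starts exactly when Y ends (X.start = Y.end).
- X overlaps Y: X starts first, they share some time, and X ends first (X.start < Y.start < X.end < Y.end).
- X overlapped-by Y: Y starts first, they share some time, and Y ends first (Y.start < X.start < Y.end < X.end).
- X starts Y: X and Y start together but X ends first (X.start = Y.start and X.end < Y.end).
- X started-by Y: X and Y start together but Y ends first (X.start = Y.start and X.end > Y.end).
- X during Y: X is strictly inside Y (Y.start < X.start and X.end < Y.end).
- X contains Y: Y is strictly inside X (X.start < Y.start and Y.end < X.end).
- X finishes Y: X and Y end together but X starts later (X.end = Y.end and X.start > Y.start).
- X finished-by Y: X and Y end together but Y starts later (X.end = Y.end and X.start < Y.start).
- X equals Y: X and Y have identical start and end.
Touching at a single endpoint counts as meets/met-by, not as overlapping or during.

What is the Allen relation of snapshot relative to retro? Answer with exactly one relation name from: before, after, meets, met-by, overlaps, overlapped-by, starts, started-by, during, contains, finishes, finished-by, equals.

after

snapshot = [18:05, 20:25]; retro = [11:45, 16:45].
Compare endpoints: snapshot.start > retro.start, snapshot.start > retro.end, snapshot.end > retro.start, snapshot.end > retro.end.
That pattern is 'after'.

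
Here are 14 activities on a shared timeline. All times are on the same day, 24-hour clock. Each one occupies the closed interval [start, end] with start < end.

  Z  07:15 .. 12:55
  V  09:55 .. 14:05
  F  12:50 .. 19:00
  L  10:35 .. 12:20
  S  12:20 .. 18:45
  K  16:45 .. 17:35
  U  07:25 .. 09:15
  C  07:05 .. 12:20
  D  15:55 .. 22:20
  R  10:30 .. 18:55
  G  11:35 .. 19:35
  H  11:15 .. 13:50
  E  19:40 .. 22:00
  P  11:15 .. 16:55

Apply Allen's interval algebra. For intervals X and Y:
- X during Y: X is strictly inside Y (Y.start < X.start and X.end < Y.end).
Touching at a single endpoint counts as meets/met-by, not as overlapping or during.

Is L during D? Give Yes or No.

L = [10:35, 12:20], D = [15:55, 22:20].
Actual relation of L to D: before.
Asked whether 'during' holds → No.

No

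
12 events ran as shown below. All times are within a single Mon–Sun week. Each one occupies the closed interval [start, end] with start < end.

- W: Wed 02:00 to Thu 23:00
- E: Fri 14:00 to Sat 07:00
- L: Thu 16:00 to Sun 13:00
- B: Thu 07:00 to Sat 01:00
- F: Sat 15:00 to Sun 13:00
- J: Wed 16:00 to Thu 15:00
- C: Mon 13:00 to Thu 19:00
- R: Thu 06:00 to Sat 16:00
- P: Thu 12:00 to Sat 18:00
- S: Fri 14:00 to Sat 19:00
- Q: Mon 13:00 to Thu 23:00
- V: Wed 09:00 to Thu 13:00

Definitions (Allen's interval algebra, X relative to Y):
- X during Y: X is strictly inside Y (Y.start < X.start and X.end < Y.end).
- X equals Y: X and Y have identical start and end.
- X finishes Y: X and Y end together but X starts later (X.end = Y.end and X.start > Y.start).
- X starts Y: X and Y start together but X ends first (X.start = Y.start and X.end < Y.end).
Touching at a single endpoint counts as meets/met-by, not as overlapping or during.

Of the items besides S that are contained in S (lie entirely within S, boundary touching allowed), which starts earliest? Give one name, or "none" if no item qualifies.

Target S = [Fri 14:00, Sat 19:00].
B [Thu 07:00, Sat 01:00] → overlaps → excluded.
C [Mon 13:00, Thu 19:00] → before → excluded.
E [Fri 14:00, Sat 07:00] → starts → candidate.
F [Sat 15:00, Sun 13:00] → overlapped-by → excluded.
J [Wed 16:00, Thu 15:00] → before → excluded.
L [Thu 16:00, Sun 13:00] → contains → excluded.
P [Thu 12:00, Sat 18:00] → overlaps → excluded.
Q [Mon 13:00, Thu 23:00] → before → excluded.
R [Thu 06:00, Sat 16:00] → overlaps → excluded.
V [Wed 09:00, Thu 13:00] → before → excluded.
W [Wed 02:00, Thu 23:00] → before → excluded.
Among candidates, earliest start is Fri 14:00 → E.

E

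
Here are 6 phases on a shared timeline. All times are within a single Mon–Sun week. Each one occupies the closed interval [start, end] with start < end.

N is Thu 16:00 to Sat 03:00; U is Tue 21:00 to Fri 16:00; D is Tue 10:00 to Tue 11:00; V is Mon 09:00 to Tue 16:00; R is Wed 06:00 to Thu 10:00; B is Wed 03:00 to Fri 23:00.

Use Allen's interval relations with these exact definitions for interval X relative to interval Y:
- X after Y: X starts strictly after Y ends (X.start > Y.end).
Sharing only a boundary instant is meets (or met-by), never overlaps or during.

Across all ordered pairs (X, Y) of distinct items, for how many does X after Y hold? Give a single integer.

Checking all 30 ordered pairs for relation 'after'; matching pairs in alphabetical order:
(B, D): B after D ✓
(B, V): B after V ✓
(N, D): N after D ✓
(N, R): N after R ✓
(N, V): N after V ✓
(R, D): R after D ✓
(R, V): R after V ✓
(U, D): U after D ✓
(U, V): U after V ✓
Count: 9.

9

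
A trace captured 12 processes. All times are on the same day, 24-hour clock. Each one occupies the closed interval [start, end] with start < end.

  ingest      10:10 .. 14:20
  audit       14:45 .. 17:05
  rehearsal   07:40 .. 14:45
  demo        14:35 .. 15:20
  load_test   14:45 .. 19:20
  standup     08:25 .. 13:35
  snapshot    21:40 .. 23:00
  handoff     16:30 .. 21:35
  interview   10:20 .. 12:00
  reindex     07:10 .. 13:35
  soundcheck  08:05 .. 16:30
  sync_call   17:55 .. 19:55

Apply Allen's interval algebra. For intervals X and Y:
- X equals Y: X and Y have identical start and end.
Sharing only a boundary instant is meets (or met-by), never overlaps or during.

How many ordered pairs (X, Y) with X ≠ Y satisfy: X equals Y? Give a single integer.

0

Checking all 132 ordered pairs for relation 'equals'; matching pairs in alphabetical order:
No pair satisfies it.
Count: 0.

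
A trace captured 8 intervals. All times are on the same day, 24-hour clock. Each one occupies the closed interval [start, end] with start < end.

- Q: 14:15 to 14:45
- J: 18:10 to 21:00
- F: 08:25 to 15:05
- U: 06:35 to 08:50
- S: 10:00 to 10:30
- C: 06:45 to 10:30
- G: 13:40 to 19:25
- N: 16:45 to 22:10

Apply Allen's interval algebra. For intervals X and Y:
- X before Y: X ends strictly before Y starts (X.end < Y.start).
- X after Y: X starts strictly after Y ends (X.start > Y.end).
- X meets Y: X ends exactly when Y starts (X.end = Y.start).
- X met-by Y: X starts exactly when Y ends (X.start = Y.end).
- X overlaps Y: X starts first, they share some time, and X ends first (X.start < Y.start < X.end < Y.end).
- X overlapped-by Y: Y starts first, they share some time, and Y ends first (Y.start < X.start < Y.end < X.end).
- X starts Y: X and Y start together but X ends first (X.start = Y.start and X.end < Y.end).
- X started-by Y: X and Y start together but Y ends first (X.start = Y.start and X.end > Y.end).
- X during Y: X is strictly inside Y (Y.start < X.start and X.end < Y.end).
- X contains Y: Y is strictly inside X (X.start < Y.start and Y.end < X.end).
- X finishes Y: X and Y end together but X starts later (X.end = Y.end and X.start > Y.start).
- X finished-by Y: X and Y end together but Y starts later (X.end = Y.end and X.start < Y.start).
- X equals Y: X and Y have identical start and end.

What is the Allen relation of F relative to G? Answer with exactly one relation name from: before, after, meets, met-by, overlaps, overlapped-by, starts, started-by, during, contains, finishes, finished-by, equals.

F = [08:25, 15:05]; G = [13:40, 19:25].
Compare endpoints: F.start < G.start, F.start < G.end, F.end > G.start, F.end < G.end.
That pattern is 'overlaps'.

overlaps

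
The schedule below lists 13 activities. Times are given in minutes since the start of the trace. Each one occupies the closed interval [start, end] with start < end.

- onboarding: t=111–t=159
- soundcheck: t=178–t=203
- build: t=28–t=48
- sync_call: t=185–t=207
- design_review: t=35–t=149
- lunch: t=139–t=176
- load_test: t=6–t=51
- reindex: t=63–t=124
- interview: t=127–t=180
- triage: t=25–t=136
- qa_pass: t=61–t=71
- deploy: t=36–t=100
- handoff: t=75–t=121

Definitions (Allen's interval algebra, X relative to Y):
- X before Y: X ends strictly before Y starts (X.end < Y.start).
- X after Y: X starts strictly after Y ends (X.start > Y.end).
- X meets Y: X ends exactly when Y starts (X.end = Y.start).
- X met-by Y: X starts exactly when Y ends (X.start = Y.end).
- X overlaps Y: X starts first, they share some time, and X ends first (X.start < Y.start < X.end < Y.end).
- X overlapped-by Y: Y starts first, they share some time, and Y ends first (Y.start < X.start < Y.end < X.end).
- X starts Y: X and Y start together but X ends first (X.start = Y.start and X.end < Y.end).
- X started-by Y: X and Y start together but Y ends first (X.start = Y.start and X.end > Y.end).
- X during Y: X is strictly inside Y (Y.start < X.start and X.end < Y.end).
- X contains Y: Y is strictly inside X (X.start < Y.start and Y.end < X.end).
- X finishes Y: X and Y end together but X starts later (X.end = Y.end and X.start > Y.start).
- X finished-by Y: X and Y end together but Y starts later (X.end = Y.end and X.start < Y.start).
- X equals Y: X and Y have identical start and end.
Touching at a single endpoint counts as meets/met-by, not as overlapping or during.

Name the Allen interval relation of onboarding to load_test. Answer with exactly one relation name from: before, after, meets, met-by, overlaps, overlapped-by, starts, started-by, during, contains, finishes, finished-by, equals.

onboarding = [t=111, t=159]; load_test = [t=6, t=51].
Compare endpoints: onboarding.start > load_test.start, onboarding.start > load_test.end, onboarding.end > load_test.start, onboarding.end > load_test.end.
That pattern is 'after'.

after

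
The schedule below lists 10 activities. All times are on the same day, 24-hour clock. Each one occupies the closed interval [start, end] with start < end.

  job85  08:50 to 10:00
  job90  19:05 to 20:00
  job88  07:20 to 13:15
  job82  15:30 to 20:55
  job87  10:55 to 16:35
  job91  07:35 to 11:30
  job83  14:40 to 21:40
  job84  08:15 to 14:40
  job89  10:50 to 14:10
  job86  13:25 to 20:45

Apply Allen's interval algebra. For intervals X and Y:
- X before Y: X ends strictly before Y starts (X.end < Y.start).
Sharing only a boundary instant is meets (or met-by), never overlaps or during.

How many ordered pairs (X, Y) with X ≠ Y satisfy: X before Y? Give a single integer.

20

Checking all 90 ordered pairs for relation 'before'; matching pairs in alphabetical order:
(job84, job82): job84 before job82 ✓
(job84, job90): job84 before job90 ✓
(job85, job82): job85 before job82 ✓
(job85, job83): job85 before job83 ✓
(job85, job86): job85 before job86 ✓
(job85, job87): job85 before job87 ✓
(job85, job89): job85 before job89 ✓
(job85, job90): job85 before job90 ✓
(job87, job90): job87 before job90 ✓
(job88, job82): job88 before job82 ✓
(job88, job83): job88 before job83 ✓
(job88, job86): job88 before job86 ✓
(job88, job90): job88 before job90 ✓
(job89, job82): job89 before job82 ✓
(job89, job83): job89 before job83 ✓
(job89, job90): job89 before job90 ✓
(job91, job82): job91 before job82 ✓
(job91, job83): job91 before job83 ✓
(job91, job86): job91 before job86 ✓
(job91, job90): job91 before job90 ✓
Count: 20.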